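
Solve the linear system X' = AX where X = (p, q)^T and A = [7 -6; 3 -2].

p(t) = 2c_1e^(4t) + c_2e^(t), q(t) = c_1e^(4t) + c_2e^(t)

Coefficient matrix A = [[7, -6], [3, -2]].
Characteristic polynomial det(A - λI) = λ^2 - 5λ + 4 = 0.
Eigenvalues λ = 4, 1.
For λ=4: (A-λI) row 1 is [3, -6], so an eigenvector is (2, 1).
For λ=1: (A-λI) row 1 is [6, -6], so an eigenvector is (1, 1).
General solution: c_1e^(4t)(2,1) + c_2e^(t)(1,1).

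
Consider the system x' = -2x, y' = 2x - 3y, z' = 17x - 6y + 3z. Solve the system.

Coefficient matrix A = [[-2, 0, 0], [2, -3, 0], [17, -6, 3]].
det(A - λI) = 0 gives eigenvalues λ = -2, -3, 3.
For λ=-2: eigenvector (1,2,-1).
For λ=-3: eigenvector (0,1,1).
For λ=3: eigenvector (0,0,1).
General solution: c_1e^(-2t)(1,2,-1) + c_2e^(-3t)(0,1,1) + c_3e^(3t)(0,0,1).

x(t) = c_1e^(-2t), y(t) = 2c_1e^(-2t) + c_2e^(-3t), z(t) = -c_1e^(-2t) + c_2e^(-3t) + c_3e^(3t)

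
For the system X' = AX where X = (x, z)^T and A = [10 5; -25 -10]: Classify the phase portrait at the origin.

center

A = [[10,5],[-25,-10]]; det(A-λI) = λ^2 + 25.
λ = 0 ± 5i: zero real part.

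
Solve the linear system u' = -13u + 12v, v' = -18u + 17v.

Coefficient matrix A = [[-13, 12], [-18, 17]].
Characteristic polynomial det(A - λI) = λ^2 - 4λ - 5 = 0.
Eigenvalues λ = -1, 5.
For λ=-1: (A-λI) row 1 is [-12, 12], so an eigenvector is (-1, -1).
For λ=5: (A-λI) row 1 is [-18, 12], so an eigenvector is (2, 3).
General solution: c_1e^(-t)(-1,-1) + c_2e^(5t)(2,3).

u(t) = -c_1e^(-t) + 2c_2e^(5t), v(t) = -c_1e^(-t) + 3c_2e^(5t)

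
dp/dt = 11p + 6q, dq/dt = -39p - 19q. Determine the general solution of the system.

p(t) = -C_1e^(-4t)sin(3t) - C_1e^(-4t)cos(3t) - C_2e^(-4t)sin(3t) + C_2e^(-4t)cos(3t), q(t) = 3C_1e^(-4t)sin(3t) + 2C_1e^(-4t)cos(3t) + 2C_2e^(-4t)sin(3t) - 3C_2e^(-4t)cos(3t)

Coefficient matrix A = [[11, 6], [-39, -19]].
Characteristic polynomial det(A - λI) = λ^2 + 8λ + 25 = 0.
Eigenvalues λ = -4 ± 3i (complex conjugate pair).
For λ=-4+3i: an eigenvector is (-1,2) - i(-1,3) = (-1 + i, 2 - 3i).
A real fundamental pair from Re and Im of e^((-4+3i)t)v: X_1 = e^(-4t)(cos(3t)·(-1,2) + sin(3t)·(-1,3)), X_2 = e^(-4t)(sin(3t)·(-1,2) - cos(3t)·(-1,3)).
General solution: C_1X_1 + C_2X_2.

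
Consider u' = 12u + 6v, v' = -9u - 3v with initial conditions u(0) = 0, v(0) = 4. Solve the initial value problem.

u(t) = 8e^(6t) - 8e^(3t), v(t) = -8e^(6t) + 12e^(3t)

Coefficient matrix A = [[12, 6], [-9, -3]].
Characteristic polynomial det(A - λI) = λ^2 - 9λ + 18 = 0.
Eigenvalues λ = 3, 6.
For λ=3: (A-λI) row 1 is [9, 6], so an eigenvector is (2, -3).
For λ=6: (A-λI) row 1 is [6, 6], so an eigenvector is (1, -1).
General solution: K_1e^(3t)(2,-3) + K_2e^(6t)(1,-1).
Applying u(0)=0, v(0)=4 gives K_1=-4, K_2=8.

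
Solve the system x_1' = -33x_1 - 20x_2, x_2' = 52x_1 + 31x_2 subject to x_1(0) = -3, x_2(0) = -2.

x_1(t) = 34e^(-t)sin(4t) - 3e^(-t)cos(4t), x_2(t) = -55e^(-t)sin(4t) - 2e^(-t)cos(4t)

Coefficient matrix A = [[-33, -20], [52, 31]].
Characteristic polynomial det(A - λI) = λ^2 + 2λ + 17 = 0.
Eigenvalues λ = -1 ± 4i (complex conjugate pair).
For λ=-1+4i: an eigenvector is (-1,2) - i(-2,3) = (-1 + 2i, 2 - 3i).
A real fundamental pair from Re and Im of e^((-1+4i)t)v: X_1 = e^(-t)(cos(4t)·(-1,2) + sin(4t)·(-2,3)), X_2 = e^(-t)(sin(4t)·(-1,2) - cos(4t)·(-2,3)).
General solution: C_1X_1 + C_2X_2.
Applying x_1(0)=-3, x_2(0)=-2 gives C_1=-13, C_2=-8.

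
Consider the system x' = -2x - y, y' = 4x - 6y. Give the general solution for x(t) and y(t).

x(t) = K_1e^(-4t) + K_2te^(-4t) + 2K_2e^(-4t), y(t) = 2K_1e^(-4t) + 2K_2te^(-4t) + 3K_2e^(-4t)

Coefficient matrix A = [[-2, -1], [4, -6]].
Characteristic polynomial det(A - λI) = λ^2 + 8λ + 16 = 0.
Single eigenvalue λ = -4 with algebraic multiplicity 2.
Eigenvector v = (1,2); generalized eigenvector w with (A-λI)w=v is (2,3).
General solution: e^(-4t)[K_1·v + K_2·(t·v + w)].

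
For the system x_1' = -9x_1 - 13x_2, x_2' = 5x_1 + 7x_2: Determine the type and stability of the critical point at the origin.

stable spiral

A = [[-9,-13],[5,7]]; det(A-λI) = λ^2 + 2λ + 2.
λ = -1 ± i: negative real part.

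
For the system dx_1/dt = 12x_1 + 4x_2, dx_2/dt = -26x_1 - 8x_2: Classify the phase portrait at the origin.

A = [[12,4],[-26,-8]]; det(A-λI) = λ^2 - 4λ + 8.
λ = 2 ± 2i: positive real part.

unstable spiral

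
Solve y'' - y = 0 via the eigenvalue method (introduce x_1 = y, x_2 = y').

y(t) = K_1e^(-t) + K_2e^(t)

Let x_1 = y, x_2 = y'. Then x_1' = x_2 and x_2' = x_1.
A = [[0,1],[1,0]]; det(A-λI) = λ^2 - 1.
Eigenvalues λ = -1, 1 with eigenvectors (1,-1), (1,1).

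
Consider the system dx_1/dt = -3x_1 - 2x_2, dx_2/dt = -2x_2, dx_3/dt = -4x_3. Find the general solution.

Coefficient matrix A = [[-3, -2, 0], [0, -2, 0], [0, 0, -4]].
det(A - λI) = 0 gives eigenvalues λ = -3, -2, -4.
For λ=-3: eigenvector (1,0,0).
For λ=-2: eigenvector (-2,1,0).
For λ=-4: eigenvector (0,0,1).
General solution: K_1e^(-3t)(1,0,0) + K_2e^(-2t)(-2,1,0) + K_3e^(-4t)(0,0,1).

x_1(t) = K_1e^(-3t) - 2K_2e^(-2t), x_2(t) = K_2e^(-2t), x_3(t) = K_3e^(-4t)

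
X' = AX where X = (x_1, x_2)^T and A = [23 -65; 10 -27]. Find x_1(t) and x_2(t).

Coefficient matrix A = [[23, -65], [10, -27]].
Characteristic polynomial det(A - λI) = λ^2 + 4λ + 29 = 0.
Eigenvalues λ = -2 ± 5i (complex conjugate pair).
For λ=-2+5i: an eigenvector is (-2,-1) - i(3,1) = (-2 - 3i, -1 - i).
A real fundamental pair from Re and Im of e^((-2+5i)t)v: X_1 = e^(-2t)(cos(5t)·(-2,-1) + sin(5t)·(3,1)), X_2 = e^(-2t)(sin(5t)·(-2,-1) - cos(5t)·(3,1)).
General solution: K_1X_1 + K_2X_2.

x_1(t) = 3K_1e^(-2t)sin(5t) - 2K_1e^(-2t)cos(5t) - 2K_2e^(-2t)sin(5t) - 3K_2e^(-2t)cos(5t), x_2(t) = K_1e^(-2t)sin(5t) - K_1e^(-2t)cos(5t) - K_2e^(-2t)sin(5t) - K_2e^(-2t)cos(5t)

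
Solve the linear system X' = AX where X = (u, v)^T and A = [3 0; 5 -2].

Coefficient matrix A = [[3, 0], [5, -2]].
Characteristic polynomial det(A - λI) = λ^2 - λ - 6 = 0.
Eigenvalues λ = 3, -2.
For λ=3: (A-λI) row 2 is [5, -5], so an eigenvector is (1, 1).
For λ=-2: (A-λI) row 1 is [5, 0], so an eigenvector is (0, -1).
General solution: C_1e^(3t)(1,1) + C_2e^(-2t)(0,-1).

u(t) = C_1e^(3t), v(t) = C_1e^(3t) - C_2e^(-2t)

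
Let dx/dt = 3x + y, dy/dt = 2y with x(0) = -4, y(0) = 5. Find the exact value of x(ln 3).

A = [[3,1],[0,2]]; eigenvalues λ = 2, 3.
Eigenvectors: (-1,1) for λ=2, (1,0) for λ=3.
From the initial condition, c_1 = 5, c_2 = 1.
x(ln 3) = (5)(3^2)(-1) + (1)(3^3)(1) = -18.

-18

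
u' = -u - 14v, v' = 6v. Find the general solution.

u(t) = K_1e^(-t) - 2K_2e^(6t), v(t) = K_2e^(6t)

Coefficient matrix A = [[-1, -14], [0, 6]].
Characteristic polynomial det(A - λI) = λ^2 - 5λ - 6 = 0.
Eigenvalues λ = -1, 6.
For λ=-1: (A-λI) row 1 is [0, -14], so an eigenvector is (1, 0).
For λ=6: (A-λI) row 1 is [-7, -14], so an eigenvector is (-2, 1).
General solution: K_1e^(-t)(1,0) + K_2e^(6t)(-2,1).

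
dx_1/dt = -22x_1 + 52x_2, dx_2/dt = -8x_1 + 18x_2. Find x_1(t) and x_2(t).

Coefficient matrix A = [[-22, 52], [-8, 18]].
Characteristic polynomial det(A - λI) = λ^2 + 4λ + 20 = 0.
Eigenvalues λ = -2 ± 4i (complex conjugate pair).
For λ=-2+4i: an eigenvector is (-3,-1) - i(2,1) = (-3 - 2i, -1 - i).
A real fundamental pair from Re and Im of e^((-2+4i)t)v: X_1 = e^(-2t)(cos(4t)·(-3,-1) + sin(4t)·(2,1)), X_2 = e^(-2t)(sin(4t)·(-3,-1) - cos(4t)·(2,1)).
General solution: K_1X_1 + K_2X_2.

x_1(t) = 2K_1e^(-2t)sin(4t) - 3K_1e^(-2t)cos(4t) - 3K_2e^(-2t)sin(4t) - 2K_2e^(-2t)cos(4t), x_2(t) = K_1e^(-2t)sin(4t) - K_1e^(-2t)cos(4t) - K_2e^(-2t)sin(4t) - K_2e^(-2t)cos(4t)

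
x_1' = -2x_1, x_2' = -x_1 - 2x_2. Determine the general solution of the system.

x_1(t) = -c_2e^(-2t), x_2(t) = c_1e^(-2t) + c_2te^(-2t)

Coefficient matrix A = [[-2, 0], [-1, -2]].
Characteristic polynomial det(A - λI) = λ^2 + 4λ + 4 = 0.
Single eigenvalue λ = -2 with algebraic multiplicity 2.
Eigenvector v = (0,1); generalized eigenvector w with (A-λI)w=v is (-1,0).
General solution: e^(-2t)[c_1·v + c_2·(t·v + w)].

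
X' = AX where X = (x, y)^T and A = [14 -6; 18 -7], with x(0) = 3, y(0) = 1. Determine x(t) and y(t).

Coefficient matrix A = [[14, -6], [18, -7]].
Characteristic polynomial det(A - λI) = λ^2 - 7λ + 10 = 0.
Eigenvalues λ = 5, 2.
For λ=5: (A-λI) row 1 is [9, -6], so an eigenvector is (-2, -3).
For λ=2: (A-λI) row 1 is [12, -6], so an eigenvector is (1, 2).
General solution: K_1e^(5t)(-2,-3) + K_2e^(2t)(1,2).
Applying x(0)=3, y(0)=1 gives K_1=-5, K_2=-7.

x(t) = 10e^(5t) - 7e^(2t), y(t) = 15e^(5t) - 14e^(2t)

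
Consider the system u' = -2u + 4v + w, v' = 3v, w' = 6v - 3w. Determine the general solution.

Coefficient matrix A = [[-2, 4, 1], [0, 3, 0], [0, 6, -3]].
det(A - λI) = 0 gives eigenvalues λ = -3, 3, -2.
For λ=-3: eigenvector (-1,0,1).
For λ=3: eigenvector (1,1,1).
For λ=-2: eigenvector (1,0,0).
General solution: C_1e^(-3t)(-1,0,1) + C_2e^(3t)(1,1,1) + C_3e^(-2t)(1,0,0).

u(t) = -C_1e^(-3t) + C_2e^(3t) + C_3e^(-2t), v(t) = C_2e^(3t), w(t) = C_1e^(-3t) + C_2e^(3t)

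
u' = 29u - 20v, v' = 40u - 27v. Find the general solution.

u(t) = -2c_1e^(t)sin(4t) - c_1e^(t)cos(4t) - c_2e^(t)sin(4t) + 2c_2e^(t)cos(4t), v(t) = -3c_1e^(t)sin(4t) - c_1e^(t)cos(4t) - c_2e^(t)sin(4t) + 3c_2e^(t)cos(4t)

Coefficient matrix A = [[29, -20], [40, -27]].
Characteristic polynomial det(A - λI) = λ^2 - 2λ + 17 = 0.
Eigenvalues λ = 1 ± 4i (complex conjugate pair).
For λ=1+4i: an eigenvector is (-1,-1) - i(-2,-3) = (-1 + 2i, -1 + 3i).
A real fundamental pair from Re and Im of e^((1+4i)t)v: X_1 = e^(t)(cos(4t)·(-1,-1) + sin(4t)·(-2,-3)), X_2 = e^(t)(sin(4t)·(-1,-1) - cos(4t)·(-2,-3)).
General solution: c_1X_1 + c_2X_2.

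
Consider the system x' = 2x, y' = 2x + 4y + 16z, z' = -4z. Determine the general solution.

Coefficient matrix A = [[2, 0, 0], [2, 4, 16], [0, 0, -4]].
det(A - λI) = 0 gives eigenvalues λ = 4, 2, -4.
For λ=4: eigenvector (0,1,0).
For λ=2: eigenvector (1,-1,0).
For λ=-4: eigenvector (0,-2,1).
General solution: K_1e^(4t)(0,1,0) + K_2e^(2t)(1,-1,0) + K_3e^(-4t)(0,-2,1).

x(t) = K_2e^(2t), y(t) = K_1e^(4t) - K_2e^(2t) - 2K_3e^(-4t), z(t) = K_3e^(-4t)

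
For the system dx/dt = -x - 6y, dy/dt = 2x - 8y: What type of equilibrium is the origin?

A = [[-1,-6],[2,-8]]; det(A-λI) = λ^2 + 9λ + 20.
λ = -5, -4: both negative.

stable node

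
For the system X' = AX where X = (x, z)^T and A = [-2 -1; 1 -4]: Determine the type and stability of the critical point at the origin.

stable improper node

A = [[-2,-1],[1,-4]]; det(A-λI) = λ^2 + 6λ + 9.
repeated λ = -3 with a single eigenvector.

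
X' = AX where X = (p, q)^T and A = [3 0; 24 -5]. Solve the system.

Coefficient matrix A = [[3, 0], [24, -5]].
Characteristic polynomial det(A - λI) = λ^2 + 2λ - 15 = 0.
Eigenvalues λ = -5, 3.
For λ=-5: (A-λI) row 1 is [8, 0], so an eigenvector is (0, 1).
For λ=3: (A-λI) row 2 is [24, -8], so an eigenvector is (-1, -3).
General solution: c_1e^(-5t)(0,1) + c_2e^(3t)(-1,-3).

p(t) = -c_2e^(3t), q(t) = c_1e^(-5t) - 3c_2e^(3t)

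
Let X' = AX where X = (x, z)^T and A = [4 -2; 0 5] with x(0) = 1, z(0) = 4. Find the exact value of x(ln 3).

A = [[4,-2],[0,5]]; eigenvalues λ = 4, 5.
Eigenvectors: (1,0) for λ=4, (2,-1) for λ=5.
From the initial condition, c_1 = 9, c_2 = -4.
x(ln 3) = (9)(3^4)(1) + (-4)(3^5)(2) = -1215.

-1215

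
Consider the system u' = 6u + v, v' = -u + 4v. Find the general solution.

Coefficient matrix A = [[6, 1], [-1, 4]].
Characteristic polynomial det(A - λI) = λ^2 - 10λ + 25 = 0.
Single eigenvalue λ = 5 with algebraic multiplicity 2.
Eigenvector v = (-1,1); generalized eigenvector w with (A-λI)w=v is (-1,0).
General solution: e^(5t)[K_1·v + K_2·(t·v + w)].

u(t) = -K_1e^(5t) - K_2te^(5t) - K_2e^(5t), v(t) = K_1e^(5t) + K_2te^(5t)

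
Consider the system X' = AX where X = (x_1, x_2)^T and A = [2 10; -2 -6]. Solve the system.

x_1(t) = -2c_1e^(-2t)sin(2t) - c_1e^(-2t)cos(2t) - c_2e^(-2t)sin(2t) + 2c_2e^(-2t)cos(2t), x_2(t) = c_1e^(-2t)sin(2t) - c_2e^(-2t)cos(2t)

Coefficient matrix A = [[2, 10], [-2, -6]].
Characteristic polynomial det(A - λI) = λ^2 + 4λ + 8 = 0.
Eigenvalues λ = -2 ± 2i (complex conjugate pair).
For λ=-2+2i: an eigenvector is (-1,0) - i(-2,1) = (-1 + 2i, 0 - i).
A real fundamental pair from Re and Im of e^((-2+2i)t)v: X_1 = e^(-2t)(cos(2t)·(-1,0) + sin(2t)·(-2,1)), X_2 = e^(-2t)(sin(2t)·(-1,0) - cos(2t)·(-2,1)).
General solution: c_1X_1 + c_2X_2.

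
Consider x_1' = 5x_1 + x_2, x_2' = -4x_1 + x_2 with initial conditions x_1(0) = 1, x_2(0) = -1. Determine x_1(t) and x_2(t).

x_1(t) = te^(3t) + e^(3t), x_2(t) = -2te^(3t) - e^(3t)

Coefficient matrix A = [[5, 1], [-4, 1]].
Characteristic polynomial det(A - λI) = λ^2 - 6λ + 9 = 0.
Single eigenvalue λ = 3 with algebraic multiplicity 2.
Eigenvector v = (-1,2); generalized eigenvector w with (A-λI)w=v is (1,-3).
General solution: e^(3t)[C_1·v + C_2·(t·v + w)].
Applying x_1(0)=1, x_2(0)=-1 gives C_1=-2, C_2=-1.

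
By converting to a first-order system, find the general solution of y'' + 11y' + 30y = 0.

y(t) = c_1e^(-5t) + c_2e^(-6t)

Let x_1 = y, x_2 = y'. Then x_1' = x_2 and x_2' = -30x_1 - 11x_2.
A = [[0,1],[-30,-11]]; det(A-λI) = λ^2 + 11λ + 30.
Eigenvalues λ = -5, -6 with eigenvectors (1,-5), (1,-6).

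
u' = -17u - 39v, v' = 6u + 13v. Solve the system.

u(t) = 3K_1e^(-2t)sin(3t) + 2K_1e^(-2t)cos(3t) + 2K_2e^(-2t)sin(3t) - 3K_2e^(-2t)cos(3t), v(t) = -K_1e^(-2t)sin(3t) - K_1e^(-2t)cos(3t) - K_2e^(-2t)sin(3t) + K_2e^(-2t)cos(3t)

Coefficient matrix A = [[-17, -39], [6, 13]].
Characteristic polynomial det(A - λI) = λ^2 + 4λ + 13 = 0.
Eigenvalues λ = -2 ± 3i (complex conjugate pair).
For λ=-2+3i: an eigenvector is (2,-1) - i(3,-1) = (2 - 3i, -1 + i).
A real fundamental pair from Re and Im of e^((-2+3i)t)v: X_1 = e^(-2t)(cos(3t)·(2,-1) + sin(3t)·(3,-1)), X_2 = e^(-2t)(sin(3t)·(2,-1) - cos(3t)·(3,-1)).
General solution: K_1X_1 + K_2X_2.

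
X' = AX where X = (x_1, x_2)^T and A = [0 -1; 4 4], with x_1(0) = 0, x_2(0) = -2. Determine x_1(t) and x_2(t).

Coefficient matrix A = [[0, -1], [4, 4]].
Characteristic polynomial det(A - λI) = λ^2 - 4λ + 4 = 0.
Single eigenvalue λ = 2 with algebraic multiplicity 2.
Eigenvector v = (1,-2); generalized eigenvector w with (A-λI)w=v is (-2,3).
General solution: e^(2t)[C_1·v + C_2·(t·v + w)].
Applying x_1(0)=0, x_2(0)=-2 gives C_1=4, C_2=2.

x_1(t) = 2te^(2t), x_2(t) = -4te^(2t) - 2e^(2t)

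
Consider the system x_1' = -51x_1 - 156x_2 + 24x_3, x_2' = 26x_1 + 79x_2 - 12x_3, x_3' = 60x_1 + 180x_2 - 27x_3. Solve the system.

x_1(t) = -2K_1e^(3t) + 3K_2e^(t) - 4K_3e^(-3t), x_2(t) = K_1e^(3t) - K_2e^(t) + 2K_3e^(-3t), x_3(t) = 2K_1e^(3t) + 5K_3e^(-3t)

Coefficient matrix A = [[-51, -156, 24], [26, 79, -12], [60, 180, -27]].
det(A - λI) = 0 gives eigenvalues λ = 3, 1, -3.
For λ=3: eigenvector (-2,1,2).
For λ=1: eigenvector (3,-1,0).
For λ=-3: eigenvector (-4,2,5).
General solution: K_1e^(3t)(-2,1,2) + K_2e^(t)(3,-1,0) + K_3e^(-3t)(-4,2,5).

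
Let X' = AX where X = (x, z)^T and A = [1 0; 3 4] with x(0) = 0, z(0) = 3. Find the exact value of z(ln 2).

48

A = [[1,0],[3,4]]; eigenvalues λ = 1, 4.
Eigenvectors: (1,-1) for λ=1, (0,-1) for λ=4.
From the initial condition, c_1 = 0, c_2 = -3.
z(ln 2) = (0)(2^1)(-1) + (-3)(2^4)(-1) = 48.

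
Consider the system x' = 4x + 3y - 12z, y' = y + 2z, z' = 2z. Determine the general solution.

x(t) = 3K_1e^(2t) - K_2e^(t) + K_3e^(4t), y(t) = 2K_1e^(2t) + K_2e^(t), z(t) = K_1e^(2t)

Coefficient matrix A = [[4, 3, -12], [0, 1, 2], [0, 0, 2]].
det(A - λI) = 0 gives eigenvalues λ = 2, 1, 4.
For λ=2: eigenvector (3,2,1).
For λ=1: eigenvector (-1,1,0).
For λ=4: eigenvector (1,0,0).
General solution: K_1e^(2t)(3,2,1) + K_2e^(t)(-1,1,0) + K_3e^(4t)(1,0,0).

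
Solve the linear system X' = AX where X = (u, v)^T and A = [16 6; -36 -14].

u(t) = -K_1e^(4t) + K_2e^(-2t), v(t) = 2K_1e^(4t) - 3K_2e^(-2t)

Coefficient matrix A = [[16, 6], [-36, -14]].
Characteristic polynomial det(A - λI) = λ^2 - 2λ - 8 = 0.
Eigenvalues λ = 4, -2.
For λ=4: (A-λI) row 1 is [12, 6], so an eigenvector is (-1, 2).
For λ=-2: (A-λI) row 1 is [18, 6], so an eigenvector is (1, -3).
General solution: K_1e^(4t)(-1,2) + K_2e^(-2t)(1,-3).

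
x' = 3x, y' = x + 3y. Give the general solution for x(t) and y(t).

x(t) = -c_2e^(3t), y(t) = -c_1e^(3t) - c_2te^(3t) + c_2e^(3t)

Coefficient matrix A = [[3, 0], [1, 3]].
Characteristic polynomial det(A - λI) = λ^2 - 6λ + 9 = 0.
Single eigenvalue λ = 3 with algebraic multiplicity 2.
Eigenvector v = (0,-1); generalized eigenvector w with (A-λI)w=v is (-1,1).
General solution: e^(3t)[c_1·v + c_2·(t·v + w)].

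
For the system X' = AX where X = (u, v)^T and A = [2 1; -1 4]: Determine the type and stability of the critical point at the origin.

A = [[2,1],[-1,4]]; det(A-λI) = λ^2 - 6λ + 9.
repeated λ = 3 with a single eigenvector.

unstable improper node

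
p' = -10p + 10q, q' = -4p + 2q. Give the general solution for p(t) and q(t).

p(t) = 2c_1e^(-4t)sin(2t) + c_1e^(-4t)cos(2t) + c_2e^(-4t)sin(2t) - 2c_2e^(-4t)cos(2t), q(t) = c_1e^(-4t)sin(2t) + c_1e^(-4t)cos(2t) + c_2e^(-4t)sin(2t) - c_2e^(-4t)cos(2t)

Coefficient matrix A = [[-10, 10], [-4, 2]].
Characteristic polynomial det(A - λI) = λ^2 + 8λ + 20 = 0.
Eigenvalues λ = -4 ± 2i (complex conjugate pair).
For λ=-4+2i: an eigenvector is (1,1) - i(2,1) = (1 - 2i, 1 - i).
A real fundamental pair from Re and Im of e^((-4+2i)t)v: X_1 = e^(-4t)(cos(2t)·(1,1) + sin(2t)·(2,1)), X_2 = e^(-4t)(sin(2t)·(1,1) - cos(2t)·(2,1)).
General solution: c_1X_1 + c_2X_2.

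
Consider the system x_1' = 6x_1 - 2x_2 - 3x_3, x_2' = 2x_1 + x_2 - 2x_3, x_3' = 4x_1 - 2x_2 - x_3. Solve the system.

x_1(t) = C_1e^(3t) + C_2e^(t) + C_3e^(2t), x_2(t) = C_2e^(t) + 2C_3e^(2t), x_3(t) = C_1e^(3t) + C_2e^(t)

Coefficient matrix A = [[6, -2, -3], [2, 1, -2], [4, -2, -1]].
det(A - λI) = 0 gives eigenvalues λ = 3, 1, 2.
For λ=3: eigenvector (1,0,1).
For λ=1: eigenvector (1,1,1).
For λ=2: eigenvector (1,2,0).
General solution: C_1e^(3t)(1,0,1) + C_2e^(t)(1,1,1) + C_3e^(2t)(1,2,0).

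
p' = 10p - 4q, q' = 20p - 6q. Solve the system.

p(t) = K_1e^(2t)sin(4t) - K_2e^(2t)cos(4t), q(t) = 2K_1e^(2t)sin(4t) - K_1e^(2t)cos(4t) - K_2e^(2t)sin(4t) - 2K_2e^(2t)cos(4t)

Coefficient matrix A = [[10, -4], [20, -6]].
Characteristic polynomial det(A - λI) = λ^2 - 4λ + 20 = 0.
Eigenvalues λ = 2 ± 4i (complex conjugate pair).
For λ=2+4i: an eigenvector is (0,-1) - i(1,2) = (0 - i, -1 - 2i).
A real fundamental pair from Re and Im of e^((2+4i)t)v: X_1 = e^(2t)(cos(4t)·(0,-1) + sin(4t)·(1,2)), X_2 = e^(2t)(sin(4t)·(0,-1) - cos(4t)·(1,2)).
General solution: K_1X_1 + K_2X_2.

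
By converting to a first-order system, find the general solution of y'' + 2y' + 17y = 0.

y(t) = K_1e^(-t)cos(4t) + K_2e^(-t)sin(4t)

Let x_1 = y, x_2 = y'. Then x_1' = x_2 and x_2' = -17x_1 - 2x_2.
A = [[0,1],[-17,-2]]; det(A-λI) = λ^2 + 2λ + 17.
Eigenvalues λ = -1 ± 4i.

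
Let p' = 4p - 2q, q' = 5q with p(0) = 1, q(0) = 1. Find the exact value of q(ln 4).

A = [[4,-2],[0,5]]; eigenvalues λ = 5, 4.
Eigenvectors: (-2,1) for λ=5, (1,0) for λ=4.
From the initial condition, c_1 = 1, c_2 = 3.
q(ln 4) = (1)(4^5)(1) + (3)(4^4)(0) = 1024.

1024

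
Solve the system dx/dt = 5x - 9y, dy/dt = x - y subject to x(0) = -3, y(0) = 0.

Coefficient matrix A = [[5, -9], [1, -1]].
Characteristic polynomial det(A - λI) = λ^2 - 4λ + 4 = 0.
Single eigenvalue λ = 2 with algebraic multiplicity 2.
Eigenvector v = (3,1); generalized eigenvector w with (A-λI)w=v is (-2,-1).
General solution: e^(2t)[c_1·v + c_2·(t·v + w)].
Applying x(0)=-3, y(0)=0 gives c_1=-3, c_2=-3.

x(t) = -9te^(2t) - 3e^(2t), y(t) = -3te^(2t)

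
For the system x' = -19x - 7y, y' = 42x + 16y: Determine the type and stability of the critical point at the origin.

A = [[-19,-7],[42,16]]; det(A-λI) = λ^2 + 3λ - 10.
λ = -5, 2: opposite signs.

saddle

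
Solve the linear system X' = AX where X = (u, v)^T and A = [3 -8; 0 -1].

Coefficient matrix A = [[3, -8], [0, -1]].
Characteristic polynomial det(A - λI) = λ^2 - 2λ - 3 = 0.
Eigenvalues λ = 3, -1.
For λ=3: (A-λI) row 1 is [0, -8], so an eigenvector is (1, 0).
For λ=-1: (A-λI) row 1 is [4, -8], so an eigenvector is (2, 1).
General solution: c_1e^(3t)(1,0) + c_2e^(-t)(2,1).

u(t) = c_1e^(3t) + 2c_2e^(-t), v(t) = c_2e^(-t)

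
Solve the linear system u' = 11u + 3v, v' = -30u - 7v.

u(t) = -K_1e^(2t)sin(3t) + K_2e^(2t)cos(3t), v(t) = 3K_1e^(2t)sin(3t) - K_1e^(2t)cos(3t) - K_2e^(2t)sin(3t) - 3K_2e^(2t)cos(3t)

Coefficient matrix A = [[11, 3], [-30, -7]].
Characteristic polynomial det(A - λI) = λ^2 - 4λ + 13 = 0.
Eigenvalues λ = 2 ± 3i (complex conjugate pair).
For λ=2+3i: an eigenvector is (0,-1) - i(-1,3) = (0 + i, -1 - 3i).
A real fundamental pair from Re and Im of e^((2+3i)t)v: X_1 = e^(2t)(cos(3t)·(0,-1) + sin(3t)·(-1,3)), X_2 = e^(2t)(sin(3t)·(0,-1) - cos(3t)·(-1,3)).
General solution: K_1X_1 + K_2X_2.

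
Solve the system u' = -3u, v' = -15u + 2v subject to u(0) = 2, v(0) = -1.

Coefficient matrix A = [[-3, 0], [-15, 2]].
Characteristic polynomial det(A - λI) = λ^2 + λ - 6 = 0.
Eigenvalues λ = -3, 2.
For λ=-3: (A-λI) row 2 is [-15, 5], so an eigenvector is (1, 3).
For λ=2: (A-λI) row 1 is [-5, 0], so an eigenvector is (0, -1).
General solution: C_1e^(-3t)(1,3) + C_2e^(2t)(0,-1).
Applying u(0)=2, v(0)=-1 gives C_1=2, C_2=7.

u(t) = 2e^(-3t), v(t) = -7e^(2t) + 6e^(-3t)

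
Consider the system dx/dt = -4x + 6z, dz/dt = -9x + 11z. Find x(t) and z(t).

x(t) = -K_1e^(2t) + 2K_2e^(5t), z(t) = -K_1e^(2t) + 3K_2e^(5t)

Coefficient matrix A = [[-4, 6], [-9, 11]].
Characteristic polynomial det(A - λI) = λ^2 - 7λ + 10 = 0.
Eigenvalues λ = 2, 5.
For λ=2: (A-λI) row 1 is [-6, 6], so an eigenvector is (-1, -1).
For λ=5: (A-λI) row 1 is [-9, 6], so an eigenvector is (2, 3).
General solution: K_1e^(2t)(-1,-1) + K_2e^(5t)(2,3).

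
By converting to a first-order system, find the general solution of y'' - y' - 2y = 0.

y(t) = C_1e^(2t) + C_2e^(-t)

Let x_1 = y, x_2 = y'. Then x_1' = x_2 and x_2' = 2x_1 + x_2.
A = [[0,1],[2,1]]; det(A-λI) = λ^2 - λ - 2.
Eigenvalues λ = 2, -1 with eigenvectors (1,2), (1,-1).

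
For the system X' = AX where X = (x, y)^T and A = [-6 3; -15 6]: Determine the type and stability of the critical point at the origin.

A = [[-6,3],[-15,6]]; det(A-λI) = λ^2 + 9.
λ = 0 ± 3i: zero real part.

center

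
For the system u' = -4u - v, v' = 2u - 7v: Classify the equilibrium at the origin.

stable node

A = [[-4,-1],[2,-7]]; det(A-λI) = λ^2 + 11λ + 30.
λ = -6, -5: both negative.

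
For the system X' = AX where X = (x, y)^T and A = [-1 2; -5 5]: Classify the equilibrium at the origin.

A = [[-1,2],[-5,5]]; det(A-λI) = λ^2 - 4λ + 5.
λ = 2 ± i: positive real part.

unstable spiral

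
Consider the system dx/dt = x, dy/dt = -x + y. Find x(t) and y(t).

Coefficient matrix A = [[1, 0], [-1, 1]].
Characteristic polynomial det(A - λI) = λ^2 - 2λ + 1 = 0.
Single eigenvalue λ = 1 with algebraic multiplicity 2.
Eigenvector v = (0,-1); generalized eigenvector w with (A-λI)w=v is (1,2).
General solution: e^(t)[c_1·v + c_2·(t·v + w)].

x(t) = c_2e^(t), y(t) = -c_1e^(t) - c_2te^(t) + 2c_2e^(t)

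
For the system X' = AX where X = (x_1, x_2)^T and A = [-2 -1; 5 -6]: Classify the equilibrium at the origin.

A = [[-2,-1],[5,-6]]; det(A-λI) = λ^2 + 8λ + 17.
λ = -4 ± i: negative real part.

stable spiral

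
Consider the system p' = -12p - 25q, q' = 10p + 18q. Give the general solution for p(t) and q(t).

p(t) = -C_1e^(3t)sin(5t) + 2C_1e^(3t)cos(5t) + 2C_2e^(3t)sin(5t) + C_2e^(3t)cos(5t), q(t) = C_1e^(3t)sin(5t) - C_1e^(3t)cos(5t) - C_2e^(3t)sin(5t) - C_2e^(3t)cos(5t)

Coefficient matrix A = [[-12, -25], [10, 18]].
Characteristic polynomial det(A - λI) = λ^2 - 6λ + 34 = 0.
Eigenvalues λ = 3 ± 5i (complex conjugate pair).
For λ=3+5i: an eigenvector is (2,-1) - i(-1,1) = (2 + i, -1 - i).
A real fundamental pair from Re and Im of e^((3+5i)t)v: X_1 = e^(3t)(cos(5t)·(2,-1) + sin(5t)·(-1,1)), X_2 = e^(3t)(sin(5t)·(2,-1) - cos(5t)·(-1,1)).
General solution: C_1X_1 + C_2X_2.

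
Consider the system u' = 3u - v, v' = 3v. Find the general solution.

Coefficient matrix A = [[3, -1], [0, 3]].
Characteristic polynomial det(A - λI) = λ^2 - 6λ + 9 = 0.
Single eigenvalue λ = 3 with algebraic multiplicity 2.
Eigenvector v = (1,0); generalized eigenvector w with (A-λI)w=v is (2,-1).
General solution: e^(3t)[c_1·v + c_2·(t·v + w)].

u(t) = c_1e^(3t) + c_2te^(3t) + 2c_2e^(3t), v(t) = -c_2e^(3t)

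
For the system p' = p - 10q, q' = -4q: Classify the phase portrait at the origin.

A = [[1,-10],[0,-4]]; det(A-λI) = λ^2 + 3λ - 4.
λ = -4, 1: opposite signs.

saddle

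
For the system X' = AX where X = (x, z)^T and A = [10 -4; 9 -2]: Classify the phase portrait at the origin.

unstable improper node

A = [[10,-4],[9,-2]]; det(A-λI) = λ^2 - 8λ + 16.
repeated λ = 4 with a single eigenvector.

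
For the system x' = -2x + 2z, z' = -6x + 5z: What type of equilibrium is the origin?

unstable node

A = [[-2,2],[-6,5]]; det(A-λI) = λ^2 - 3λ + 2.
λ = 1, 2: both positive.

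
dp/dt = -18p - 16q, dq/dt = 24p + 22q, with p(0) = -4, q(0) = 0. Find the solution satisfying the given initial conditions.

p(t) = 8e^(6t) - 12e^(-2t), q(t) = -12e^(6t) + 12e^(-2t)

Coefficient matrix A = [[-18, -16], [24, 22]].
Characteristic polynomial det(A - λI) = λ^2 - 4λ - 12 = 0.
Eigenvalues λ = 6, -2.
For λ=6: (A-λI) row 1 is [-24, -16], so an eigenvector is (2, -3).
For λ=-2: (A-λI) row 1 is [-16, -16], so an eigenvector is (1, -1).
General solution: C_1e^(6t)(2,-3) + C_2e^(-2t)(1,-1).
Applying p(0)=-4, q(0)=0 gives C_1=4, C_2=-12.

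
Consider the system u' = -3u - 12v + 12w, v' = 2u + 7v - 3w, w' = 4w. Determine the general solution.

u(t) = -2c_2e^(3t) + 3c_3e^(t), v(t) = c_1e^(4t) + c_2e^(3t) - c_3e^(t), w(t) = c_1e^(4t)

Coefficient matrix A = [[-3, -12, 12], [2, 7, -3], [0, 0, 4]].
det(A - λI) = 0 gives eigenvalues λ = 4, 3, 1.
For λ=4: eigenvector (0,1,1).
For λ=3: eigenvector (-2,1,0).
For λ=1: eigenvector (3,-1,0).
General solution: c_1e^(4t)(0,1,1) + c_2e^(3t)(-2,1,0) + c_3e^(t)(3,-1,0).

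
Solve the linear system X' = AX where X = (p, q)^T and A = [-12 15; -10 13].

p(t) = 3K_1e^(-2t) - K_2e^(3t), q(t) = 2K_1e^(-2t) - K_2e^(3t)

Coefficient matrix A = [[-12, 15], [-10, 13]].
Characteristic polynomial det(A - λI) = λ^2 - λ - 6 = 0.
Eigenvalues λ = -2, 3.
For λ=-2: (A-λI) row 1 is [-10, 15], so an eigenvector is (3, 2).
For λ=3: (A-λI) row 1 is [-15, 15], so an eigenvector is (-1, -1).
General solution: K_1e^(-2t)(3,2) + K_2e^(3t)(-1,-1).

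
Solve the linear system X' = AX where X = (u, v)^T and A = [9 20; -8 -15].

u(t) = K_1e^(-3t)sin(4t) + 2K_1e^(-3t)cos(4t) + 2K_2e^(-3t)sin(4t) - K_2e^(-3t)cos(4t), v(t) = -K_1e^(-3t)sin(4t) - K_1e^(-3t)cos(4t) - K_2e^(-3t)sin(4t) + K_2e^(-3t)cos(4t)

Coefficient matrix A = [[9, 20], [-8, -15]].
Characteristic polynomial det(A - λI) = λ^2 + 6λ + 25 = 0.
Eigenvalues λ = -3 ± 4i (complex conjugate pair).
For λ=-3+4i: an eigenvector is (2,-1) - i(1,-1) = (2 - i, -1 + i).
A real fundamental pair from Re and Im of e^((-3+4i)t)v: X_1 = e^(-3t)(cos(4t)·(2,-1) + sin(4t)·(1,-1)), X_2 = e^(-3t)(sin(4t)·(2,-1) - cos(4t)·(1,-1)).
General solution: K_1X_1 + K_2X_2.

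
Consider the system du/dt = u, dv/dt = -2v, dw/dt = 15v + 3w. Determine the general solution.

Coefficient matrix A = [[1, 0, 0], [0, -2, 0], [0, 15, 3]].
det(A - λI) = 0 gives eigenvalues λ = 1, -2, 3.
For λ=1: eigenvector (1,0,0).
For λ=-2: eigenvector (0,1,-3).
For λ=3: eigenvector (0,0,1).
General solution: K_1e^(t)(1,0,0) + K_2e^(-2t)(0,1,-3) + K_3e^(3t)(0,0,1).

u(t) = K_1e^(t), v(t) = K_2e^(-2t), w(t) = -3K_2e^(-2t) + K_3e^(3t)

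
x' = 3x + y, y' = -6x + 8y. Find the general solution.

x(t) = C_1e^(6t) - C_2e^(5t), y(t) = 3C_1e^(6t) - 2C_2e^(5t)

Coefficient matrix A = [[3, 1], [-6, 8]].
Characteristic polynomial det(A - λI) = λ^2 - 11λ + 30 = 0.
Eigenvalues λ = 6, 5.
For λ=6: (A-λI) row 1 is [-3, 1], so an eigenvector is (1, 3).
For λ=5: (A-λI) row 1 is [-2, 1], so an eigenvector is (-1, -2).
General solution: C_1e^(6t)(1,3) + C_2e^(5t)(-1,-2).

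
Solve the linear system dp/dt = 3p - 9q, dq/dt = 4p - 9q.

Coefficient matrix A = [[3, -9], [4, -9]].
Characteristic polynomial det(A - λI) = λ^2 + 6λ + 9 = 0.
Single eigenvalue λ = -3 with algebraic multiplicity 2.
Eigenvector v = (3,2); generalized eigenvector w with (A-λI)w=v is (-1,-1).
General solution: e^(-3t)[C_1·v + C_2·(t·v + w)].

p(t) = 3C_1e^(-3t) + 3C_2te^(-3t) - C_2e^(-3t), q(t) = 2C_1e^(-3t) + 2C_2te^(-3t) - C_2e^(-3t)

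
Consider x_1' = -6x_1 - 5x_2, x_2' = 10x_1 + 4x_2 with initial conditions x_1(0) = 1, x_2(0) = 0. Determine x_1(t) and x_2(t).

Coefficient matrix A = [[-6, -5], [10, 4]].
Characteristic polynomial det(A - λI) = λ^2 + 2λ + 26 = 0.
Eigenvalues λ = -1 ± 5i (complex conjugate pair).
For λ=-1+5i: an eigenvector is (1,-1) - i(0,1) = (1, -1 - i).
A real fundamental pair from Re and Im of e^((-1+5i)t)v: X_1 = e^(-t)(cos(5t)·(1,-1) + sin(5t)·(0,1)), X_2 = e^(-t)(sin(5t)·(1,-1) - cos(5t)·(0,1)).
General solution: c_1X_1 + c_2X_2.
Applying x_1(0)=1, x_2(0)=0 gives c_1=1, c_2=-1.

x_1(t) = -e^(-t)sin(5t) + e^(-t)cos(5t), x_2(t) = 2e^(-t)sin(5t)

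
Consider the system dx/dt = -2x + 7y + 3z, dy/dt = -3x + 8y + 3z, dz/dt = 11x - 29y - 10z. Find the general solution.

Coefficient matrix A = [[-2, 7, 3], [-3, 8, 3], [11, -29, -10]].
det(A - λI) = 0 gives eigenvalues λ = 1, -1, -4.
For λ=1: eigenvector (1,0,1).
For λ=-1: eigenvector (1,1,-2).
For λ=-4: eigenvector (-1,-1,3).
General solution: K_1e^(t)(1,0,1) + K_2e^(-t)(1,1,-2) + K_3e^(-4t)(-1,-1,3).

x(t) = K_1e^(t) + K_2e^(-t) - K_3e^(-4t), y(t) = K_2e^(-t) - K_3e^(-4t), z(t) = K_1e^(t) - 2K_2e^(-t) + 3K_3e^(-4t)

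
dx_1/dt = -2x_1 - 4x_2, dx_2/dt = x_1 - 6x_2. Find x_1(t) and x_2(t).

Coefficient matrix A = [[-2, -4], [1, -6]].
Characteristic polynomial det(A - λI) = λ^2 + 8λ + 16 = 0.
Single eigenvalue λ = -4 with algebraic multiplicity 2.
Eigenvector v = (-2,-1); generalized eigenvector w with (A-λI)w=v is (-3,-1).
General solution: e^(-4t)[K_1·v + K_2·(t·v + w)].

x_1(t) = -2K_1e^(-4t) - 2K_2te^(-4t) - 3K_2e^(-4t), x_2(t) = -K_1e^(-4t) - K_2te^(-4t) - K_2e^(-4t)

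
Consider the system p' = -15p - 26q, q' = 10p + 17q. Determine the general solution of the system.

p(t) = 3C_1e^(t)sin(2t) - 2C_1e^(t)cos(2t) - 2C_2e^(t)sin(2t) - 3C_2e^(t)cos(2t), q(t) = -2C_1e^(t)sin(2t) + C_1e^(t)cos(2t) + C_2e^(t)sin(2t) + 2C_2e^(t)cos(2t)

Coefficient matrix A = [[-15, -26], [10, 17]].
Characteristic polynomial det(A - λI) = λ^2 - 2λ + 5 = 0.
Eigenvalues λ = 1 ± 2i (complex conjugate pair).
For λ=1+2i: an eigenvector is (-2,1) - i(3,-2) = (-2 - 3i, 1 + 2i).
A real fundamental pair from Re and Im of e^((1+2i)t)v: X_1 = e^(t)(cos(2t)·(-2,1) + sin(2t)·(3,-2)), X_2 = e^(t)(sin(2t)·(-2,1) - cos(2t)·(3,-2)).
General solution: C_1X_1 + C_2X_2.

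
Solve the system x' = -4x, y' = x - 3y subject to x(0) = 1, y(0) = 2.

x(t) = e^(-4t), y(t) = 3e^(-3t) - e^(-4t)

Coefficient matrix A = [[-4, 0], [1, -3]].
Characteristic polynomial det(A - λI) = λ^2 + 7λ + 12 = 0.
Eigenvalues λ = -3, -4.
For λ=-3: (A-λI) row 1 is [-1, 0], so an eigenvector is (0, 1).
For λ=-4: (A-λI) row 2 is [1, 1], so an eigenvector is (-1, 1).
General solution: K_1e^(-3t)(0,1) + K_2e^(-4t)(-1,1).
Applying x(0)=1, y(0)=2 gives K_1=3, K_2=-1.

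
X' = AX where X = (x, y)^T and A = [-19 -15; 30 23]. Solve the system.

Coefficient matrix A = [[-19, -15], [30, 23]].
Characteristic polynomial det(A - λI) = λ^2 - 4λ + 13 = 0.
Eigenvalues λ = 2 ± 3i (complex conjugate pair).
For λ=2+3i: an eigenvector is (-1,1) - i(2,-3) = (-1 - 2i, 1 + 3i).
A real fundamental pair from Re and Im of e^((2+3i)t)v: X_1 = e^(2t)(cos(3t)·(-1,1) + sin(3t)·(2,-3)), X_2 = e^(2t)(sin(3t)·(-1,1) - cos(3t)·(2,-3)).
General solution: C_1X_1 + C_2X_2.

x(t) = 2C_1e^(2t)sin(3t) - C_1e^(2t)cos(3t) - C_2e^(2t)sin(3t) - 2C_2e^(2t)cos(3t), y(t) = -3C_1e^(2t)sin(3t) + C_1e^(2t)cos(3t) + C_2e^(2t)sin(3t) + 3C_2e^(2t)cos(3t)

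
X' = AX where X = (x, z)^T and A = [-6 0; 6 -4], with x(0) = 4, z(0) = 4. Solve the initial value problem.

Coefficient matrix A = [[-6, 0], [6, -4]].
Characteristic polynomial det(A - λI) = λ^2 + 10λ + 24 = 0.
Eigenvalues λ = -6, -4.
For λ=-6: (A-λI) row 2 is [6, 2], so an eigenvector is (-1, 3).
For λ=-4: (A-λI) row 1 is [-2, 0], so an eigenvector is (0, -1).
General solution: K_1e^(-6t)(-1,3) + K_2e^(-4t)(0,-1).
Applying x(0)=4, z(0)=4 gives K_1=-4, K_2=-16.

x(t) = 4e^(-6t), z(t) = 16e^(-4t) - 12e^(-6t)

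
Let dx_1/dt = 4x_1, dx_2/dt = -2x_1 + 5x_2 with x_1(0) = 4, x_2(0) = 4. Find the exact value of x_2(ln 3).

-324

A = [[4,0],[-2,5]]; eigenvalues λ = 5, 4.
Eigenvectors: (0,-1) for λ=5, (1,2) for λ=4.
From the initial condition, c_1 = 4, c_2 = 4.
x_2(ln 3) = (4)(3^5)(-1) + (4)(3^4)(2) = -324.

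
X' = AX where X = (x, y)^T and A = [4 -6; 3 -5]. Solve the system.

x(t) = C_1e^(-2t) - 2C_2e^(t), y(t) = C_1e^(-2t) - C_2e^(t)

Coefficient matrix A = [[4, -6], [3, -5]].
Characteristic polynomial det(A - λI) = λ^2 + λ - 2 = 0.
Eigenvalues λ = -2, 1.
For λ=-2: (A-λI) row 1 is [6, -6], so an eigenvector is (1, 1).
For λ=1: (A-λI) row 1 is [3, -6], so an eigenvector is (-2, -1).
General solution: C_1e^(-2t)(1,1) + C_2e^(t)(-2,-1).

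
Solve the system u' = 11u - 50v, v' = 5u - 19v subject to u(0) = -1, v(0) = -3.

Coefficient matrix A = [[11, -50], [5, -19]].
Characteristic polynomial det(A - λI) = λ^2 + 8λ + 41 = 0.
Eigenvalues λ = -4 ± 5i (complex conjugate pair).
For λ=-4+5i: an eigenvector is (-1,0) - i(-3,-1) = (-1 + 3i, 0 + i).
A real fundamental pair from Re and Im of e^((-4+5i)t)v: X_1 = e^(-4t)(cos(5t)·(-1,0) + sin(5t)·(-3,-1)), X_2 = e^(-4t)(sin(5t)·(-1,0) - cos(5t)·(-3,-1)).
General solution: C_1X_1 + C_2X_2.
Applying u(0)=-1, v(0)=-3 gives C_1=-8, C_2=-3.

u(t) = 27e^(-4t)sin(5t) - e^(-4t)cos(5t), v(t) = 8e^(-4t)sin(5t) - 3e^(-4t)cos(5t)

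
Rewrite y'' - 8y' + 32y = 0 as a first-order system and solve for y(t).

Let x_1 = y, x_2 = y'. Then x_1' = x_2 and x_2' = -32x_1 + 8x_2.
A = [[0,1],[-32,8]]; det(A-λI) = λ^2 - 8λ + 32.
Eigenvalues λ = 4 ± 4i.

y(t) = K_1e^(4t)cos(4t) + K_2e^(4t)sin(4t)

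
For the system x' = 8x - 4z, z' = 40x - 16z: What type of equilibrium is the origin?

A = [[8,-4],[40,-16]]; det(A-λI) = λ^2 + 8λ + 32.
λ = -4 ± 4i: negative real part.

stable spiral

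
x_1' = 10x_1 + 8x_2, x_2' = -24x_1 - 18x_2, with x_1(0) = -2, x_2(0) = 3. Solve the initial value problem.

x_1(t) = -2e^(-2t), x_2(t) = 3e^(-2t)

Coefficient matrix A = [[10, 8], [-24, -18]].
Characteristic polynomial det(A - λI) = λ^2 + 8λ + 12 = 0.
Eigenvalues λ = -2, -6.
For λ=-2: (A-λI) row 1 is [12, 8], so an eigenvector is (-2, 3).
For λ=-6: (A-λI) row 1 is [16, 8], so an eigenvector is (1, -2).
General solution: K_1e^(-2t)(-2,3) + K_2e^(-6t)(1,-2).
Applying x_1(0)=-2, x_2(0)=3 gives K_1=1, K_2=0.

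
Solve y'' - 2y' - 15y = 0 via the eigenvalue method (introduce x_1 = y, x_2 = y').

y(t) = c_1e^(5t) + c_2e^(-3t)

Let x_1 = y, x_2 = y'. Then x_1' = x_2 and x_2' = 15x_1 + 2x_2.
A = [[0,1],[15,2]]; det(A-λI) = λ^2 - 2λ - 15.
Eigenvalues λ = 5, -3 with eigenvectors (1,5), (1,-3).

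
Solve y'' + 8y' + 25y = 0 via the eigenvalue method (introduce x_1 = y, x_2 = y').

y(t) = K_1e^(-4t)cos(3t) + K_2e^(-4t)sin(3t)

Let x_1 = y, x_2 = y'. Then x_1' = x_2 and x_2' = -25x_1 - 8x_2.
A = [[0,1],[-25,-8]]; det(A-λI) = λ^2 + 8λ + 25.
Eigenvalues λ = -4 ± 3i.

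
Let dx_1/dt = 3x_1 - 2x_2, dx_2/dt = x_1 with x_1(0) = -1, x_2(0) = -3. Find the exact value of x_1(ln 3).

A = [[3,-2],[1,0]]; eigenvalues λ = 2, 1.
Eigenvectors: (-2,-1) for λ=2, (-1,-1) for λ=1.
From the initial condition, c_1 = -2, c_2 = 5.
x_1(ln 3) = (-2)(3^2)(-2) + (5)(3^1)(-1) = 21.

21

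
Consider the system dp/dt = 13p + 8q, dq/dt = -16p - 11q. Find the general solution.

p(t) = K_1e^(-3t) + K_2e^(5t), q(t) = -2K_1e^(-3t) - K_2e^(5t)

Coefficient matrix A = [[13, 8], [-16, -11]].
Characteristic polynomial det(A - λI) = λ^2 - 2λ - 15 = 0.
Eigenvalues λ = -3, 5.
For λ=-3: (A-λI) row 1 is [16, 8], so an eigenvector is (1, -2).
For λ=5: (A-λI) row 1 is [8, 8], so an eigenvector is (1, -1).
General solution: K_1e^(-3t)(1,-2) + K_2e^(5t)(1,-1).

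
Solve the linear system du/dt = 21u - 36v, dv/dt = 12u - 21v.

Coefficient matrix A = [[21, -36], [12, -21]].
Characteristic polynomial det(A - λI) = λ^2 - 9 = 0.
Eigenvalues λ = 3, -3.
For λ=3: (A-λI) row 1 is [18, -36], so an eigenvector is (2, 1).
For λ=-3: (A-λI) row 1 is [24, -36], so an eigenvector is (-3, -2).
General solution: c_1e^(3t)(2,1) + c_2e^(-3t)(-3,-2).

u(t) = 2c_1e^(3t) - 3c_2e^(-3t), v(t) = c_1e^(3t) - 2c_2e^(-3t)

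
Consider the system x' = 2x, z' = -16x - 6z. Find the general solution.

x(t) = C_1e^(2t), z(t) = -2C_1e^(2t) - C_2e^(-6t)

Coefficient matrix A = [[2, 0], [-16, -6]].
Characteristic polynomial det(A - λI) = λ^2 + 4λ - 12 = 0.
Eigenvalues λ = 2, -6.
For λ=2: (A-λI) row 2 is [-16, -8], so an eigenvector is (1, -2).
For λ=-6: (A-λI) row 1 is [8, 0], so an eigenvector is (0, -1).
General solution: C_1e^(2t)(1,-2) + C_2e^(-6t)(0,-1).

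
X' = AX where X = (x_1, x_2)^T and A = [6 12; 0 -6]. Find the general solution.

Coefficient matrix A = [[6, 12], [0, -6]].
Characteristic polynomial det(A - λI) = λ^2 - 36 = 0.
Eigenvalues λ = 6, -6.
For λ=6: (A-λI) row 1 is [0, 12], so an eigenvector is (1, 0).
For λ=-6: (A-λI) row 1 is [12, 12], so an eigenvector is (1, -1).
General solution: K_1e^(6t)(1,0) + K_2e^(-6t)(1,-1).

x_1(t) = K_1e^(6t) + K_2e^(-6t), x_2(t) = -K_2e^(-6t)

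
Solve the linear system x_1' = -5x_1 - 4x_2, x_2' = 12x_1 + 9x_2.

x_1(t) = c_1e^(3t) + 2c_2e^(t), x_2(t) = -2c_1e^(3t) - 3c_2e^(t)

Coefficient matrix A = [[-5, -4], [12, 9]].
Characteristic polynomial det(A - λI) = λ^2 - 4λ + 3 = 0.
Eigenvalues λ = 3, 1.
For λ=3: (A-λI) row 1 is [-8, -4], so an eigenvector is (1, -2).
For λ=1: (A-λI) row 1 is [-6, -4], so an eigenvector is (2, -3).
General solution: c_1e^(3t)(1,-2) + c_2e^(t)(2,-3).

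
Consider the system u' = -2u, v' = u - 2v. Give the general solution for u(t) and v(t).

Coefficient matrix A = [[-2, 0], [1, -2]].
Characteristic polynomial det(A - λI) = λ^2 + 4λ + 4 = 0.
Single eigenvalue λ = -2 with algebraic multiplicity 2.
Eigenvector v = (0,-1); generalized eigenvector w with (A-λI)w=v is (-1,-3).
General solution: e^(-2t)[C_1·v + C_2·(t·v + w)].

u(t) = -C_2e^(-2t), v(t) = -C_1e^(-2t) - C_2te^(-2t) - 3C_2e^(-2t)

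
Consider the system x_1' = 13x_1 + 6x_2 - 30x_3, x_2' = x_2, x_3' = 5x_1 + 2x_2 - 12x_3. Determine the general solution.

Coefficient matrix A = [[13, 6, -30], [0, 1, 0], [5, 2, -12]].
det(A - λI) = 0 gives eigenvalues λ = 3, 1, -2.
For λ=3: eigenvector (3,0,1).
For λ=1: eigenvector (-3,1,-1).
For λ=-2: eigenvector (2,0,1).
General solution: C_1e^(3t)(3,0,1) + C_2e^(t)(-3,1,-1) + C_3e^(-2t)(2,0,1).

x_1(t) = 3C_1e^(3t) - 3C_2e^(t) + 2C_3e^(-2t), x_2(t) = C_2e^(t), x_3(t) = C_1e^(3t) - C_2e^(t) + C_3e^(-2t)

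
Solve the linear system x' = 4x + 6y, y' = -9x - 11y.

x(t) = -C_1e^(-2t) - 2C_2e^(-5t), y(t) = C_1e^(-2t) + 3C_2e^(-5t)

Coefficient matrix A = [[4, 6], [-9, -11]].
Characteristic polynomial det(A - λI) = λ^2 + 7λ + 10 = 0.
Eigenvalues λ = -2, -5.
For λ=-2: (A-λI) row 1 is [6, 6], so an eigenvector is (-1, 1).
For λ=-5: (A-λI) row 1 is [9, 6], so an eigenvector is (-2, 3).
General solution: C_1e^(-2t)(-1,1) + C_2e^(-5t)(-2,3).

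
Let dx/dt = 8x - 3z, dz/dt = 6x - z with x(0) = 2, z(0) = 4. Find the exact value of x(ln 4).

32

A = [[8,-3],[6,-1]]; eigenvalues λ = 5, 2.
Eigenvectors: (1,1) for λ=5, (-1,-2) for λ=2.
From the initial condition, c_1 = 0, c_2 = -2.
x(ln 4) = (0)(4^5)(1) + (-2)(4^2)(-1) = 32.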